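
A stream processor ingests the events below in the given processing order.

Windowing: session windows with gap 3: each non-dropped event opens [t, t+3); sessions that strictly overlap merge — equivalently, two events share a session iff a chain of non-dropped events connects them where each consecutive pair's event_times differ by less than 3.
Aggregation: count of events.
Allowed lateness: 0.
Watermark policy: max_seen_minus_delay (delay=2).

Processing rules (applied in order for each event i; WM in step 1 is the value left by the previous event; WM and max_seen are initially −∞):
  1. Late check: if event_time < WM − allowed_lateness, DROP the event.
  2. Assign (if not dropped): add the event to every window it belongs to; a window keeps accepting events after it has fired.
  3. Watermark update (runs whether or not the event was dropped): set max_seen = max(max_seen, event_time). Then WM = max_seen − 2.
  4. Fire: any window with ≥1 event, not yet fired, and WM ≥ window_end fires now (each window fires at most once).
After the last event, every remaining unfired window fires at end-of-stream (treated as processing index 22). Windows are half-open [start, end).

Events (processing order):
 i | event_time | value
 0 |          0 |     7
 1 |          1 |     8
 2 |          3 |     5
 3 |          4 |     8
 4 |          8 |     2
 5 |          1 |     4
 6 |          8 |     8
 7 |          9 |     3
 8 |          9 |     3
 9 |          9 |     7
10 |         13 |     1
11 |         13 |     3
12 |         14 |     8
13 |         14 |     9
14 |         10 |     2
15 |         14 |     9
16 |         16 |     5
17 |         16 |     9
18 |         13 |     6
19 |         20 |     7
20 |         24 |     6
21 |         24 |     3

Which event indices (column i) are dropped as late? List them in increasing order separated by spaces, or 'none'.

i=0 t=0 v=7: → [0,3); WM=-2
i=1 t=1 v=8: → [0,4); WM=-1
i=2 t=3 v=5: → [0,6); WM=1
i=3 t=4 v=8: → [0,7); WM=2
i=4 t=8 v=2: → [8,11); WM=6
i=5 t=1 v=4: DROP (t<6-0); WM=6
i=6 t=8 v=8: → [8,11); WM=6
i=7 t=9 v=3: → [8,12); WM=7
i=8 t=9 v=3: → [8,12); WM=7
i=9 t=9 v=7: → [8,12); WM=7
i=10 t=13 v=1: → [13,16); WM=11
i=11 t=13 v=3: → [13,16); WM=11
i=12 t=14 v=8: → [13,17); WM=12
i=13 t=14 v=9: → [13,17); WM=12
i=14 t=10 v=2: DROP (t<12-0); WM=12
i=15 t=14 v=9: → [13,17); WM=12
i=16 t=16 v=5: → [13,19); WM=14
i=17 t=16 v=9: → [13,19); WM=14
i=18 t=13 v=6: DROP (t<14-0); WM=14
i=19 t=20 v=7: → [20,23); WM=18
i=20 t=24 v=6: → [24,27); WM=22
i=21 t=24 v=3: → [24,27); WM=22

5 14 18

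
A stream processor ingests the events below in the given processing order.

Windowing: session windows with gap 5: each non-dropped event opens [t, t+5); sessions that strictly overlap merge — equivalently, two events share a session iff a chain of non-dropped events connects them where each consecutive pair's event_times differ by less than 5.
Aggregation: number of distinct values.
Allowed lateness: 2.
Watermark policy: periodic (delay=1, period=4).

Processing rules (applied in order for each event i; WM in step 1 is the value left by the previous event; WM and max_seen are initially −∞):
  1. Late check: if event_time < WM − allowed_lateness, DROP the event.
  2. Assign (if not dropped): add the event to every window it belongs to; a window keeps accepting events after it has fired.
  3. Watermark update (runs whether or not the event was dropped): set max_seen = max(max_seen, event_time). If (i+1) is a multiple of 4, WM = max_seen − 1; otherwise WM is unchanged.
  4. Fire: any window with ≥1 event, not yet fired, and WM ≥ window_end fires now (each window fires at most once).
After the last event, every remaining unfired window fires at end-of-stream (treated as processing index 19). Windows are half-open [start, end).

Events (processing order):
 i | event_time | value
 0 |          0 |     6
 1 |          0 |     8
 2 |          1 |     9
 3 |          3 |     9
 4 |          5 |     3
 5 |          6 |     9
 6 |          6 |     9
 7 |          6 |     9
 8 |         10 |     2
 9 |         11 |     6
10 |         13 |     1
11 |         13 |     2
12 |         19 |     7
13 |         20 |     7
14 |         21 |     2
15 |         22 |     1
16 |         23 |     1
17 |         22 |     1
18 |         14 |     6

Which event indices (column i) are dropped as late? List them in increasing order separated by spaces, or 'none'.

18

i=0 t=0 v=6: → [0,5); WM=−∞
i=1 t=0 v=8: → [0,5); WM=−∞
i=2 t=1 v=9: → [0,6); WM=−∞
i=3 t=3 v=9: → [0,8); WM=2
i=4 t=5 v=3: → [0,10); WM=2
i=5 t=6 v=9: → [0,11); WM=2
i=6 t=6 v=9: → [0,11); WM=2
i=7 t=6 v=9: → [0,11); WM=5
i=8 t=10 v=2: → [0,15); WM=5
i=9 t=11 v=6: → [0,16); WM=5
i=10 t=13 v=1: → [0,18); WM=5
i=11 t=13 v=2: → [0,18); WM=12
i=12 t=19 v=7: → [19,24); WM=12
i=13 t=20 v=7: → [19,25); WM=12
i=14 t=21 v=2: → [19,26); WM=12
i=15 t=22 v=1: → [19,27); WM=21
i=16 t=23 v=1: → [19,28); WM=21
i=17 t=22 v=1: → [19,28); WM=21
i=18 t=14 v=6: DROP (t<21-2); WM=21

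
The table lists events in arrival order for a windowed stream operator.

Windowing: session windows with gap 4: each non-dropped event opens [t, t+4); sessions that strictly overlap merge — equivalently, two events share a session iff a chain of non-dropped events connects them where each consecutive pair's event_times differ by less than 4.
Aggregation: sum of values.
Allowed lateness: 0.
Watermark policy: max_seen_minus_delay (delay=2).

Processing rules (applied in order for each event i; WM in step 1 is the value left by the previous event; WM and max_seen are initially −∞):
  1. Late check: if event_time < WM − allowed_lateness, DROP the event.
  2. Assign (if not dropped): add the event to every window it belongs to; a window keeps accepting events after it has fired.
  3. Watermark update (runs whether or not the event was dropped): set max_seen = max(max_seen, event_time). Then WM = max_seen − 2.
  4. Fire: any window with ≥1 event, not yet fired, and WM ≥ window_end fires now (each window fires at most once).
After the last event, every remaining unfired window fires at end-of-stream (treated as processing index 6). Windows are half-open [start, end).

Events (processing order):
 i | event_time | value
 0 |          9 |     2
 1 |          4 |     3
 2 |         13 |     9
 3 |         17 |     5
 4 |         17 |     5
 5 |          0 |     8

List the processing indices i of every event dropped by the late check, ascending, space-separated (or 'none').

1 5

i=0 t=9 v=2: → [9,13); WM=7
i=1 t=4 v=3: DROP (t<7-0); WM=7
i=2 t=13 v=9: → [13,17); WM=11
i=3 t=17 v=5: → [17,21); WM=15
i=4 t=17 v=5: → [17,21); WM=15
i=5 t=0 v=8: DROP (t<15-0); WM=15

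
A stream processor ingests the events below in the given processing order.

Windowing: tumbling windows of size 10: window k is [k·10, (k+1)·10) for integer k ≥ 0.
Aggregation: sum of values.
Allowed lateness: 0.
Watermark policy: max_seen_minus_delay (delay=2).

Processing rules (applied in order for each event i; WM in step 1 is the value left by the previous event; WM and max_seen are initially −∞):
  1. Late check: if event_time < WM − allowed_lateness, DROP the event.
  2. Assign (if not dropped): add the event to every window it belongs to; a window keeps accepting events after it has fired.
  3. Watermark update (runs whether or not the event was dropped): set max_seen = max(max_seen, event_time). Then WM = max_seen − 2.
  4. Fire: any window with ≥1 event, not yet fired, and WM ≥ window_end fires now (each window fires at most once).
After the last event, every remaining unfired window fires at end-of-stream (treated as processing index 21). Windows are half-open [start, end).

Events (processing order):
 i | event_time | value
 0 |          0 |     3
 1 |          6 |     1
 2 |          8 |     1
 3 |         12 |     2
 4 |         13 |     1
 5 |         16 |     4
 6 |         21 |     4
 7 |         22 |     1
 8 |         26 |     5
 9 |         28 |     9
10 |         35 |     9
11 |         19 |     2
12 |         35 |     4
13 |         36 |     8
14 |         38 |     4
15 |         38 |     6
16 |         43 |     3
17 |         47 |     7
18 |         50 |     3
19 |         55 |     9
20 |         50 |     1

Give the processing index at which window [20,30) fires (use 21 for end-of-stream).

i=0 t=0 v=3: → [0,10); WM=-2
i=1 t=6 v=1: → [0,10); WM=4
i=2 t=8 v=1: → [0,10); WM=6
i=3 t=12 v=2: → [10,20); WM=10; [0,10) fires=5
i=4 t=13 v=1: → [10,20); WM=11
i=5 t=16 v=4: → [10,20); WM=14
i=6 t=21 v=4: → [20,30); WM=19
i=7 t=22 v=1: → [20,30); WM=20; [10,20) fires=7
i=8 t=26 v=5: → [20,30); WM=24
i=9 t=28 v=9: → [20,30); WM=26
i=10 t=35 v=9: → [30,40); WM=33; [20,30) fires=19
i=11 t=19 v=2: DROP (t<33-0); WM=33
i=12 t=35 v=4: → [30,40); WM=33
i=13 t=36 v=8: → [30,40); WM=34
i=14 t=38 v=4: → [30,40); WM=36
i=15 t=38 v=6: → [30,40); WM=36
i=16 t=43 v=3: → [40,50); WM=41; [30,40) fires=31
i=17 t=47 v=7: → [40,50); WM=45
i=18 t=50 v=3: → [50,60); WM=48
i=19 t=55 v=9: → [50,60); WM=53; [40,50) fires=10
i=20 t=50 v=1: DROP (t<53-0); WM=53

10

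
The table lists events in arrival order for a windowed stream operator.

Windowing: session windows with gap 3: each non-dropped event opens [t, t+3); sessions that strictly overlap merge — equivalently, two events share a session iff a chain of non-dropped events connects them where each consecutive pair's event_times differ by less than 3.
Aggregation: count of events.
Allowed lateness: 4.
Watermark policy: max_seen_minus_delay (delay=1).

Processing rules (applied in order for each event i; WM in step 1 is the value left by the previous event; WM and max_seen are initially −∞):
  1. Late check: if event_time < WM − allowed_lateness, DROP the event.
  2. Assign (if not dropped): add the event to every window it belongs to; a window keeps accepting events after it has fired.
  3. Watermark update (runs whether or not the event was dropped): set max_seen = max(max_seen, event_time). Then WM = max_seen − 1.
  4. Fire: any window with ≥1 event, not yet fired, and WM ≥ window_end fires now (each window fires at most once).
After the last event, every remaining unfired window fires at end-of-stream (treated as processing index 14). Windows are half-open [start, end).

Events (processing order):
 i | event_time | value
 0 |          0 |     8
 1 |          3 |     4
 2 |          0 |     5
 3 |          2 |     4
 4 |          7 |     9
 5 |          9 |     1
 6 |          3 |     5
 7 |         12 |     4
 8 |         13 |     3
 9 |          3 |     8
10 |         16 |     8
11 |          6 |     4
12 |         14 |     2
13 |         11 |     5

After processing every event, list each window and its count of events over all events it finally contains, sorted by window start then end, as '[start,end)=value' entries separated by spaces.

i=0 t=0 v=8: → [0,3); WM=-1
i=1 t=3 v=4: → [3,6); WM=2
i=2 t=0 v=5: → [0,3); WM=2
i=3 t=2 v=4: → [0,6); WM=2
i=4 t=7 v=9: → [7,10); WM=6
i=5 t=9 v=1: → [7,12); WM=8
i=6 t=3 v=5: DROP (t<8-4); WM=8
i=7 t=12 v=4: → [12,15); WM=11
i=8 t=13 v=3: → [12,16); WM=12
i=9 t=3 v=8: DROP (t<12-4); WM=12
i=10 t=16 v=8: → [16,19); WM=15
i=11 t=6 v=4: DROP (t<15-4); WM=15
i=12 t=14 v=2: → [12,19); WM=15
i=13 t=11 v=5: → [7,19); WM=15

[0,6)=4 [7,19)=7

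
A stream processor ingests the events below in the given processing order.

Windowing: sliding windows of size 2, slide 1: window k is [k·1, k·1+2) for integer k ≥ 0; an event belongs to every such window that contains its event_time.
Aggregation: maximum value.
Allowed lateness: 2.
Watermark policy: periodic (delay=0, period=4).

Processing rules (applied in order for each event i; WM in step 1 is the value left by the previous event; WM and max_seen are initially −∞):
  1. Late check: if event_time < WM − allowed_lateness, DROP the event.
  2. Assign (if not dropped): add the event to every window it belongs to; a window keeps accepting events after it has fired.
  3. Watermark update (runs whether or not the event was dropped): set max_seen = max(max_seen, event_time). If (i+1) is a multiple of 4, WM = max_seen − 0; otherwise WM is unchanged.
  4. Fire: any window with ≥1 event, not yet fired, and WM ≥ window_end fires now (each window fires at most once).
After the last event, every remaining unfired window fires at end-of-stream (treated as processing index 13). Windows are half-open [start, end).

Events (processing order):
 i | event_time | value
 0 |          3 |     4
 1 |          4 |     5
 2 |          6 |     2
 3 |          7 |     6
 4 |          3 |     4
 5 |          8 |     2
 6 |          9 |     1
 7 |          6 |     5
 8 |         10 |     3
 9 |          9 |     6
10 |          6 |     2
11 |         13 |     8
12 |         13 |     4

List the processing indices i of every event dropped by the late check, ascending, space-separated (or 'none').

4 10

i=0 t=3 v=4: → [3,5),[2,4); WM=−∞
i=1 t=4 v=5: → [4,6),[3,5); WM=−∞
i=2 t=6 v=2: → [6,8),[5,7); WM=−∞
i=3 t=7 v=6: → [7,9),[6,8); WM=7; [2,4) fires=4 [3,5) fires=5 [4,6) fires=5 [5,7) fires=2
i=4 t=3 v=4: DROP (t<7-2); WM=7
i=5 t=8 v=2: → [8,10),[7,9); WM=7
i=6 t=9 v=1: → [9,11),[8,10); WM=7
i=7 t=6 v=5: → [6,8),[5,7); WM=9; [6,8) fires=6 [7,9) fires=6
i=8 t=10 v=3: → [10,12),[9,11); WM=9
i=9 t=9 v=6: → [9,11),[8,10); WM=9
i=10 t=6 v=2: DROP (t<9-2); WM=9
i=11 t=13 v=8: → [13,15),[12,14); WM=13; [8,10) fires=6 [9,11) fires=6 [10,12) fires=3
i=12 t=13 v=4: → [13,15),[12,14); WM=13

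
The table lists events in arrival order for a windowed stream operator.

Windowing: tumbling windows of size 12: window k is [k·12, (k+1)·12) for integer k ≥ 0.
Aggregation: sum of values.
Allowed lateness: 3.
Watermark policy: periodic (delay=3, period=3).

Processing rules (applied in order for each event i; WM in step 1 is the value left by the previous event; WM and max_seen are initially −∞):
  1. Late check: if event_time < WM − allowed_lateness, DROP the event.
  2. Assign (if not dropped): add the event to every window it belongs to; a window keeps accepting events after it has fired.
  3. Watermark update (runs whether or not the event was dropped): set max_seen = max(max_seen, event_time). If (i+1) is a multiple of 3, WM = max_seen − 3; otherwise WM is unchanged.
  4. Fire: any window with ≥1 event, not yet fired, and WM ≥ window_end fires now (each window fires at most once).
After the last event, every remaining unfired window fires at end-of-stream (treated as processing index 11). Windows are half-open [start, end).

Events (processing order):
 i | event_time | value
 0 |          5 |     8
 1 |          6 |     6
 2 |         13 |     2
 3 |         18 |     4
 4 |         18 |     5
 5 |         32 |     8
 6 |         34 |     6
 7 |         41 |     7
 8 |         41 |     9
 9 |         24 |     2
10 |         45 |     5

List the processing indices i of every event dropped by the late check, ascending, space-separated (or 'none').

i=0 t=5 v=8: → [0,12); WM=−∞
i=1 t=6 v=6: → [0,12); WM=−∞
i=2 t=13 v=2: → [12,24); WM=10
i=3 t=18 v=4: → [12,24); WM=10
i=4 t=18 v=5: → [12,24); WM=10
i=5 t=32 v=8: → [24,36); WM=29; [0,12) fires=14 [12,24) fires=11
i=6 t=34 v=6: → [24,36); WM=29
i=7 t=41 v=7: → [36,48); WM=29
i=8 t=41 v=9: → [36,48); WM=38; [24,36) fires=14
i=9 t=24 v=2: DROP (t<38-3); WM=38
i=10 t=45 v=5: → [36,48); WM=38

9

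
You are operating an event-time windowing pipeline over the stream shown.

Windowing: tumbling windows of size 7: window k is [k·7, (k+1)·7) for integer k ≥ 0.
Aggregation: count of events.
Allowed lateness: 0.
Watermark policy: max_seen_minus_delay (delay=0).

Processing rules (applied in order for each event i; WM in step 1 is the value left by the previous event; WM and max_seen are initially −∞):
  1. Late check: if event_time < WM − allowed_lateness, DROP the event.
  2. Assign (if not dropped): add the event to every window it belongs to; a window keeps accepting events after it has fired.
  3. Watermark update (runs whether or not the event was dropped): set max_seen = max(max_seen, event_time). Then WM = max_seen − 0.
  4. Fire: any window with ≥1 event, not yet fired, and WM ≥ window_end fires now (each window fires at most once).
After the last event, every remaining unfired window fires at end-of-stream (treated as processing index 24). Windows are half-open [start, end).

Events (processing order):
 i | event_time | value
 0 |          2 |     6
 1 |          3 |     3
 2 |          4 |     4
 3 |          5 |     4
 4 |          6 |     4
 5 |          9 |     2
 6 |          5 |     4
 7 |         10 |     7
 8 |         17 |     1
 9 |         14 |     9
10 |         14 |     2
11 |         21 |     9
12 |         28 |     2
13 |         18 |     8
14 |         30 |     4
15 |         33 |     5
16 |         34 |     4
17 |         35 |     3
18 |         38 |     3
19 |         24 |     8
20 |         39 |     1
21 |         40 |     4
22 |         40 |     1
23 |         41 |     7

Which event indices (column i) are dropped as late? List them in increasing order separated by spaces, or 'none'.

i=0 t=2 v=6: → [0,7); WM=2
i=1 t=3 v=3: → [0,7); WM=3
i=2 t=4 v=4: → [0,7); WM=4
i=3 t=5 v=4: → [0,7); WM=5
i=4 t=6 v=4: → [0,7); WM=6
i=5 t=9 v=2: → [7,14); WM=9; [0,7) fires=5
i=6 t=5 v=4: DROP (t<9-0); WM=9
i=7 t=10 v=7: → [7,14); WM=10
i=8 t=17 v=1: → [14,21); WM=17; [7,14) fires=2
i=9 t=14 v=9: DROP (t<17-0); WM=17
i=10 t=14 v=2: DROP (t<17-0); WM=17
i=11 t=21 v=9: → [21,28); WM=21; [14,21) fires=1
i=12 t=28 v=2: → [28,35); WM=28; [21,28) fires=1
i=13 t=18 v=8: DROP (t<28-0); WM=28
i=14 t=30 v=4: → [28,35); WM=30
i=15 t=33 v=5: → [28,35); WM=33
i=16 t=34 v=4: → [28,35); WM=34
i=17 t=35 v=3: → [35,42); WM=35; [28,35) fires=4
i=18 t=38 v=3: → [35,42); WM=38
i=19 t=24 v=8: DROP (t<38-0); WM=38
i=20 t=39 v=1: → [35,42); WM=39
i=21 t=40 v=4: → [35,42); WM=40
i=22 t=40 v=1: → [35,42); WM=40
i=23 t=41 v=7: → [35,42); WM=41

6 9 10 13 19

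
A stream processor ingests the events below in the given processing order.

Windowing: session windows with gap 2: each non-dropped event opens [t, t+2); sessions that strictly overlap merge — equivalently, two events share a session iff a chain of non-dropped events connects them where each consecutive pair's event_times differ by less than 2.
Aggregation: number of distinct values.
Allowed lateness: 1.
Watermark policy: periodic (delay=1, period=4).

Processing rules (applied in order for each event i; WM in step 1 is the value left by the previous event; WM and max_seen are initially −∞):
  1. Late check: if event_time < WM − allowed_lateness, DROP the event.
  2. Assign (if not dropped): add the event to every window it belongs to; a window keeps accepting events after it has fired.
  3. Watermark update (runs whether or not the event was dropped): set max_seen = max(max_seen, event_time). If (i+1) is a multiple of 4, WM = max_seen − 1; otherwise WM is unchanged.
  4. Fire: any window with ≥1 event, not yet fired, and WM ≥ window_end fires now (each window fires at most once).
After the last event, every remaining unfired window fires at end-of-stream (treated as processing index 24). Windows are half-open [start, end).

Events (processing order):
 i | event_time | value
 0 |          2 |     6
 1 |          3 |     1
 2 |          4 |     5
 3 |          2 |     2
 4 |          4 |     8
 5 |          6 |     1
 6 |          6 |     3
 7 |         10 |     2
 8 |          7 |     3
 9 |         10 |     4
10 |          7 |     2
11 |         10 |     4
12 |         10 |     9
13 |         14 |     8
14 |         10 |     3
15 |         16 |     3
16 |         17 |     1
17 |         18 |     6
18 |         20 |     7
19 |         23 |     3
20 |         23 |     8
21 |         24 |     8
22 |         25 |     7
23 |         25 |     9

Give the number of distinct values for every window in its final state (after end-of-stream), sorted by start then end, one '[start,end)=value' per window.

[2,6)=5 [6,8)=2 [10,12)=4 [14,16)=1 [16,20)=3 [20,22)=1 [23,27)=4

i=0 t=2 v=6: → [2,4); WM=−∞
i=1 t=3 v=1: → [2,5); WM=−∞
i=2 t=4 v=5: → [2,6); WM=−∞
i=3 t=2 v=2: → [2,6); WM=3
i=4 t=4 v=8: → [2,6); WM=3
i=5 t=6 v=1: → [6,8); WM=3
i=6 t=6 v=3: → [6,8); WM=3
i=7 t=10 v=2: → [10,12); WM=9
i=8 t=7 v=3: DROP (t<9-1); WM=9
i=9 t=10 v=4: → [10,12); WM=9
i=10 t=7 v=2: DROP (t<9-1); WM=9
i=11 t=10 v=4: → [10,12); WM=9
i=12 t=10 v=9: → [10,12); WM=9
i=13 t=14 v=8: → [14,16); WM=9
i=14 t=10 v=3: → [10,12); WM=9
i=15 t=16 v=3: → [16,18); WM=15
i=16 t=17 v=1: → [16,19); WM=15
i=17 t=18 v=6: → [16,20); WM=15
i=18 t=20 v=7: → [20,22); WM=15
i=19 t=23 v=3: → [23,25); WM=22
i=20 t=23 v=8: → [23,25); WM=22
i=21 t=24 v=8: → [23,26); WM=22
i=22 t=25 v=7: → [23,27); WM=22
i=23 t=25 v=9: → [23,27); WM=24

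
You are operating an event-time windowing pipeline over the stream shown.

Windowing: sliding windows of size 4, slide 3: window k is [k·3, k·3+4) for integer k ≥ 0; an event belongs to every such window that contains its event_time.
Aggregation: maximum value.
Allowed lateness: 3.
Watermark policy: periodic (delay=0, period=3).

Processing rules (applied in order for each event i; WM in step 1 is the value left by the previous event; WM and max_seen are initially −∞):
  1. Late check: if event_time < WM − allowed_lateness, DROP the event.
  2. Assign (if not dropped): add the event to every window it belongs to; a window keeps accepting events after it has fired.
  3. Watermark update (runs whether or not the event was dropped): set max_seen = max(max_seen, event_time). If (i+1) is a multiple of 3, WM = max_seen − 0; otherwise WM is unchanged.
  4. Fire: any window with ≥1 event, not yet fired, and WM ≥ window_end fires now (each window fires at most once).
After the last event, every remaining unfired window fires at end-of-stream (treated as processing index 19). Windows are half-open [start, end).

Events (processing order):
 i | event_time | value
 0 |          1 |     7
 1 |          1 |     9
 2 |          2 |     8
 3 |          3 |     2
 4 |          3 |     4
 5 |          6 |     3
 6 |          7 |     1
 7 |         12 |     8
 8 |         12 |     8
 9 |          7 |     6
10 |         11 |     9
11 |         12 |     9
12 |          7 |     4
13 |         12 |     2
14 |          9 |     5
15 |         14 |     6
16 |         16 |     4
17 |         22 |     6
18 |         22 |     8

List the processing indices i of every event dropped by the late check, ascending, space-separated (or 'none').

9 12

i=0 t=1 v=7: → [0,4); WM=−∞
i=1 t=1 v=9: → [0,4); WM=−∞
i=2 t=2 v=8: → [0,4); WM=2
i=3 t=3 v=2: → [3,7),[0,4); WM=2
i=4 t=3 v=4: → [3,7),[0,4); WM=2
i=5 t=6 v=3: → [6,10),[3,7); WM=6; [0,4) fires=9
i=6 t=7 v=1: → [6,10); WM=6
i=7 t=12 v=8: → [12,16),[9,13); WM=6
i=8 t=12 v=8: → [12,16),[9,13); WM=12; [3,7) fires=4 [6,10) fires=3
i=9 t=7 v=6: DROP (t<12-3); WM=12
i=10 t=11 v=9: → [9,13); WM=12
i=11 t=12 v=9: → [12,16),[9,13); WM=12
i=12 t=7 v=4: DROP (t<12-3); WM=12
i=13 t=12 v=2: → [12,16),[9,13); WM=12
i=14 t=9 v=5: → [9,13),[6,10); WM=12
i=15 t=14 v=6: → [12,16); WM=12
i=16 t=16 v=4: → [15,19); WM=12
i=17 t=22 v=6: → [21,25); WM=22; [9,13) fires=9 [12,16) fires=9 [15,19) fires=4
i=18 t=22 v=8: → [21,25); WM=22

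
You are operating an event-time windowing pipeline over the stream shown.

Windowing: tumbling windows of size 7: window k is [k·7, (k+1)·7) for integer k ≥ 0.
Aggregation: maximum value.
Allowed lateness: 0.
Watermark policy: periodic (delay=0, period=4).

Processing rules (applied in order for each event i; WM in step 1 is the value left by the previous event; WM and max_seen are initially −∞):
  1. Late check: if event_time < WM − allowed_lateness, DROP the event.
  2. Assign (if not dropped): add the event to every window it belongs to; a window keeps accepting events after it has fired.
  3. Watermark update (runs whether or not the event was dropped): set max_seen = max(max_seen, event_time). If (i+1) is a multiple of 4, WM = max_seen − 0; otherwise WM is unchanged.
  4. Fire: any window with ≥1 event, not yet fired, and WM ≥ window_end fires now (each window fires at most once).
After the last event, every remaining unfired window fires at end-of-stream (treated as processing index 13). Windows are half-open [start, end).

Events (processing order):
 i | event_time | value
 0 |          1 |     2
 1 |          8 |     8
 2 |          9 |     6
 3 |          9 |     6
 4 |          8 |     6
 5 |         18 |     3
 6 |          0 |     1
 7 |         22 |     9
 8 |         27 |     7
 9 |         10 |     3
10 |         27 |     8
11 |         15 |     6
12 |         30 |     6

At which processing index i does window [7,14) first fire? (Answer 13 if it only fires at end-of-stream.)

7

i=0 t=1 v=2: → [0,7); WM=−∞
i=1 t=8 v=8: → [7,14); WM=−∞
i=2 t=9 v=6: → [7,14); WM=−∞
i=3 t=9 v=6: → [7,14); WM=9; [0,7) fires=2
i=4 t=8 v=6: DROP (t<9-0); WM=9
i=5 t=18 v=3: → [14,21); WM=9
i=6 t=0 v=1: DROP (t<9-0); WM=9
i=7 t=22 v=9: → [21,28); WM=22; [7,14) fires=8 [14,21) fires=3
i=8 t=27 v=7: → [21,28); WM=22
i=9 t=10 v=3: DROP (t<22-0); WM=22
i=10 t=27 v=8: → [21,28); WM=22
i=11 t=15 v=6: DROP (t<22-0); WM=27
i=12 t=30 v=6: → [28,35); WM=27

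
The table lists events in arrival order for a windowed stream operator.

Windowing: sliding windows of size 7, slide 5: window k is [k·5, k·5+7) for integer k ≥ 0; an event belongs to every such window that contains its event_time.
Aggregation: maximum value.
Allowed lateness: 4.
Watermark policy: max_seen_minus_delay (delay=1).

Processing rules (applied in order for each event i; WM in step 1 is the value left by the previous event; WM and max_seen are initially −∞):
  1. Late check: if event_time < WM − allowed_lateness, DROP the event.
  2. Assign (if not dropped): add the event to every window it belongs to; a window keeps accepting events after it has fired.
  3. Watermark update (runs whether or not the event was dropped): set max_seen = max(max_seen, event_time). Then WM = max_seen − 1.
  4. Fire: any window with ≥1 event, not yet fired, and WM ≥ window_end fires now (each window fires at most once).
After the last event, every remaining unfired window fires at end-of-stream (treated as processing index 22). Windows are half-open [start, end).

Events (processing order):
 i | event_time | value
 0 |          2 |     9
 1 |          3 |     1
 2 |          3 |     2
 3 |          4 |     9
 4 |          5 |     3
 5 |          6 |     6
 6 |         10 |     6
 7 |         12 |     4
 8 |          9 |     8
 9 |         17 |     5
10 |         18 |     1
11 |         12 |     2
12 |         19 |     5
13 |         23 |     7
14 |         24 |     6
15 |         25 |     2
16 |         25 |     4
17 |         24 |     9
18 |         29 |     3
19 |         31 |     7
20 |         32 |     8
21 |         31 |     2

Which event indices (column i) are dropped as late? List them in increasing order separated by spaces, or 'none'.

11

i=0 t=2 v=9: → [0,7); WM=1
i=1 t=3 v=1: → [0,7); WM=2
i=2 t=3 v=2: → [0,7); WM=2
i=3 t=4 v=9: → [0,7); WM=3
i=4 t=5 v=3: → [5,12),[0,7); WM=4
i=5 t=6 v=6: → [5,12),[0,7); WM=5
i=6 t=10 v=6: → [10,17),[5,12); WM=9; [0,7) fires=9
i=7 t=12 v=4: → [10,17); WM=11
i=8 t=9 v=8: → [5,12); WM=11
i=9 t=17 v=5: → [15,22); WM=16; [5,12) fires=8
i=10 t=18 v=1: → [15,22); WM=17; [10,17) fires=6
i=11 t=12 v=2: DROP (t<17-4); WM=17
i=12 t=19 v=5: → [15,22); WM=18
i=13 t=23 v=7: → [20,27); WM=22; [15,22) fires=5
i=14 t=24 v=6: → [20,27); WM=23
i=15 t=25 v=2: → [25,32),[20,27); WM=24
i=16 t=25 v=4: → [25,32),[20,27); WM=24
i=17 t=24 v=9: → [20,27); WM=24
i=18 t=29 v=3: → [25,32); WM=28; [20,27) fires=9
i=19 t=31 v=7: → [30,37),[25,32); WM=30
i=20 t=32 v=8: → [30,37); WM=31
i=21 t=31 v=2: → [30,37),[25,32); WM=31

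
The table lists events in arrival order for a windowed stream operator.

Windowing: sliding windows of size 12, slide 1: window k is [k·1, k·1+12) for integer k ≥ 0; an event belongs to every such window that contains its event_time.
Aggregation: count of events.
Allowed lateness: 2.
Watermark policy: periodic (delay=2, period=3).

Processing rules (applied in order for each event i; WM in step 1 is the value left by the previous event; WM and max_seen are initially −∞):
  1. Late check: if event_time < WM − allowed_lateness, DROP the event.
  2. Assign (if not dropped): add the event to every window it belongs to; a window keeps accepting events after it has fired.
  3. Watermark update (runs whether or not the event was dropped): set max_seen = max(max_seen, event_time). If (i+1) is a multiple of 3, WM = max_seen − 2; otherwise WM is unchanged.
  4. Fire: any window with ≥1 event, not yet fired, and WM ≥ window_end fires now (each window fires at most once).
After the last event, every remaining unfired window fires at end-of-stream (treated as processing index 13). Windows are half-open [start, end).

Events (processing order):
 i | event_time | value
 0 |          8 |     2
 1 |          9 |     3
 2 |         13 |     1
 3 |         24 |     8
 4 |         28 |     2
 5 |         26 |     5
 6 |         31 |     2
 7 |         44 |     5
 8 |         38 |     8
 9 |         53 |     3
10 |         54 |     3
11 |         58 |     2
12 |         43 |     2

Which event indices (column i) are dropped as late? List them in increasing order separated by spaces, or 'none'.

12

i=0 t=8 v=2: → [8,20),[7,19),[6,18),[5,17),[4,16),[3,15),[2,14),[1,13),[0,12); WM=−∞
i=1 t=9 v=3: → [9,21),[8,20),[7,19),[6,18),[5,17),[4,16),[3,15),[2,14),[1,13),[0,12); WM=−∞
i=2 t=13 v=1: → [13,25),[12,24),[11,23),[10,22),[9,21),[8,20),[7,19),[6,18),[5,17),[4,16),[3,15),[2,14); WM=11
i=3 t=24 v=8: → [24,36),[23,35),[22,34),[21,33),[20,32),[19,31),[18,30),[17,29),[16,28),[15,27),[14,26),[13,25); WM=11
i=4 t=28 v=2: → [28,40),[27,39),[26,38),[25,37),[24,36),[23,35),[22,34),[21,33),[20,32),[19,31),[18,30),[17,29); WM=11
i=5 t=26 v=5: → [26,38),[25,37),[24,36),[23,35),[22,34),[21,33),[20,32),[19,31),[18,30),[17,29),[16,28),[15,27); WM=26; [0,12) fires=2 [1,13) fires=2 [2,14) fires=3 [3,15) fires=3 [4,16) fires=3 [5,17) fires=3 [6,18) fires=3 [7,19) fires=3 [8,20) fires=3 [9,21) fires=2 [10,22) fires=1 [11,23) fires=1 [12,24) fires=1 [13,25) fires=2 [14,26) fires=1
i=6 t=31 v=2: → [31,43),[30,42),[29,41),[28,40),[27,39),[26,38),[25,37),[24,36),[23,35),[22,34),[21,33),[20,32); WM=26
i=7 t=44 v=5: → [44,56),[43,55),[42,54),[41,53),[40,52),[39,51),[38,50),[37,49),[36,48),[35,47),[34,46),[33,45); WM=26
i=8 t=38 v=8: → [38,50),[37,49),[36,48),[35,47),[34,46),[33,45),[32,44),[31,43),[30,42),[29,41),[28,40),[27,39); WM=42; [15,27) fires=2 [16,28) fires=2 [17,29) fires=3 [18,30) fires=3 [19,31) fires=3 [20,32) fires=4 [21,33) fires=4 [22,34) fires=4 [23,35) fires=4 [24,36) fires=4 [25,37) fires=3 [26,38) fires=3 [27,39) fires=3 [28,40) fires=3 [29,41) fires=2 [30,42) fires=2
i=9 t=53 v=3: → [53,65),[52,64),[51,63),[50,62),[49,61),[48,60),[47,59),[46,58),[45,57),[44,56),[43,55),[42,54); WM=42
i=10 t=54 v=3: → [54,66),[53,65),[52,64),[51,63),[50,62),[49,61),[48,60),[47,59),[46,58),[45,57),[44,56),[43,55); WM=42
i=11 t=58 v=2: → [58,70),[57,69),[56,68),[55,67),[54,66),[53,65),[52,64),[51,63),[50,62),[49,61),[48,60),[47,59); WM=56; [31,43) fires=2 [32,44) fires=1 [33,45) fires=2 [34,46) fires=2 [35,47) fires=2 [36,48) fires=2 [37,49) fires=2 [38,50) fires=2 [39,51) fires=1 [40,52) fires=1 [41,53) fires=1 [42,54) fires=2 [43,55) fires=3 [44,56) fires=3
i=12 t=43 v=2: DROP (t<56-2); WM=56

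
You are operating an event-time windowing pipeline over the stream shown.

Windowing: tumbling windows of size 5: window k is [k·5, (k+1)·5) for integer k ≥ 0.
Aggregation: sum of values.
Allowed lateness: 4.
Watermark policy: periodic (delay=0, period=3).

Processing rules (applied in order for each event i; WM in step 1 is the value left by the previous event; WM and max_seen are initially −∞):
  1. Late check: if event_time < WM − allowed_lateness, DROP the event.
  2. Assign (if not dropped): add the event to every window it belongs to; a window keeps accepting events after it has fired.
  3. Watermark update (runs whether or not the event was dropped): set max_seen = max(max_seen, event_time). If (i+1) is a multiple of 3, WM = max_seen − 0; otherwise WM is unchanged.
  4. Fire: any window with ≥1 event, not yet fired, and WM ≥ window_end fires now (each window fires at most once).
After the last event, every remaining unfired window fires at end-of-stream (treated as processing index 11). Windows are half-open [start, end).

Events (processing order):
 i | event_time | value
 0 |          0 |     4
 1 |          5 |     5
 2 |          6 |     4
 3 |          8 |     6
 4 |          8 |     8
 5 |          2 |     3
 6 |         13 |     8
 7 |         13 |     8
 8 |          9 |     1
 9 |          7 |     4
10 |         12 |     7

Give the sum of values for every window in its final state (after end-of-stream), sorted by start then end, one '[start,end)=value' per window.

i=0 t=0 v=4: → [0,5); WM=−∞
i=1 t=5 v=5: → [5,10); WM=−∞
i=2 t=6 v=4: → [5,10); WM=6; [0,5) fires=4
i=3 t=8 v=6: → [5,10); WM=6
i=4 t=8 v=8: → [5,10); WM=6
i=5 t=2 v=3: → [0,5); WM=8
i=6 t=13 v=8: → [10,15); WM=8
i=7 t=13 v=8: → [10,15); WM=8
i=8 t=9 v=1: → [5,10); WM=13; [5,10) fires=24
i=9 t=7 v=4: DROP (t<13-4); WM=13
i=10 t=12 v=7: → [10,15); WM=13

[0,5)=7 [5,10)=24 [10,15)=23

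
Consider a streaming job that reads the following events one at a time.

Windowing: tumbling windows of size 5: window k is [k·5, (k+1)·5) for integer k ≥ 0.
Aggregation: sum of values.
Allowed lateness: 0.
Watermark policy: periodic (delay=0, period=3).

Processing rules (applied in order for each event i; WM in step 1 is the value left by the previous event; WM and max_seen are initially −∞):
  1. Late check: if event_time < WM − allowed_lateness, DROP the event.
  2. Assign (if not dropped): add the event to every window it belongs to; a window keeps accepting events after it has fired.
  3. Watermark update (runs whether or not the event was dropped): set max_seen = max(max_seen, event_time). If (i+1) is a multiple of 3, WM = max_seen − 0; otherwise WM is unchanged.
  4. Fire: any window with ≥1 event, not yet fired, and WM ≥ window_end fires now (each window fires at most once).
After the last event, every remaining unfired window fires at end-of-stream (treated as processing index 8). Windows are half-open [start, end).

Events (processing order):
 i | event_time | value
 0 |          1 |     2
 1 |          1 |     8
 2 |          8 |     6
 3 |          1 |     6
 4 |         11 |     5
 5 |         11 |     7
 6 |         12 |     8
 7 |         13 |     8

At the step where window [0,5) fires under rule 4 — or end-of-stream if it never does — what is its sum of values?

10

i=0 t=1 v=2: → [0,5); WM=−∞
i=1 t=1 v=8: → [0,5); WM=−∞
i=2 t=8 v=6: → [5,10); WM=8; [0,5) fires=10
i=3 t=1 v=6: DROP (t<8-0); WM=8
i=4 t=11 v=5: → [10,15); WM=8
i=5 t=11 v=7: → [10,15); WM=11; [5,10) fires=6
i=6 t=12 v=8: → [10,15); WM=11
i=7 t=13 v=8: → [10,15); WM=11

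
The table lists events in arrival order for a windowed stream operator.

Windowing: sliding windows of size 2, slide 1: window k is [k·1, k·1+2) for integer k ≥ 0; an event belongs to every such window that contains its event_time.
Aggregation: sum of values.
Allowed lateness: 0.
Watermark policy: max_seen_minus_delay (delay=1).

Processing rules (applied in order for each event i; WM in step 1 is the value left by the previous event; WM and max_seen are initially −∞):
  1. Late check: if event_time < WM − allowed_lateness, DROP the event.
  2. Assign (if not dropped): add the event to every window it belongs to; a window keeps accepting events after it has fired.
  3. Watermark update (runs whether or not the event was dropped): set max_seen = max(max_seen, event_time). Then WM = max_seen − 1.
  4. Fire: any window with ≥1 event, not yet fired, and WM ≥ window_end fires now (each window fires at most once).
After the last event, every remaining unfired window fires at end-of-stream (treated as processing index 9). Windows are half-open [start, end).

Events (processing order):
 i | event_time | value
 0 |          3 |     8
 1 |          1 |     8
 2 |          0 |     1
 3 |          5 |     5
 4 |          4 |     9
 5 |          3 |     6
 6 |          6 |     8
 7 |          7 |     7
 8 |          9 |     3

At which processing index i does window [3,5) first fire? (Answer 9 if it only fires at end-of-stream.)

6

i=0 t=3 v=8: → [3,5),[2,4); WM=2
i=1 t=1 v=8: DROP (t<2-0); WM=2
i=2 t=0 v=1: DROP (t<2-0); WM=2
i=3 t=5 v=5: → [5,7),[4,6); WM=4; [2,4) fires=8
i=4 t=4 v=9: → [4,6),[3,5); WM=4
i=5 t=3 v=6: DROP (t<4-0); WM=4
i=6 t=6 v=8: → [6,8),[5,7); WM=5; [3,5) fires=17
i=7 t=7 v=7: → [7,9),[6,8); WM=6; [4,6) fires=14
i=8 t=9 v=3: → [9,11),[8,10); WM=8; [5,7) fires=13 [6,8) fires=15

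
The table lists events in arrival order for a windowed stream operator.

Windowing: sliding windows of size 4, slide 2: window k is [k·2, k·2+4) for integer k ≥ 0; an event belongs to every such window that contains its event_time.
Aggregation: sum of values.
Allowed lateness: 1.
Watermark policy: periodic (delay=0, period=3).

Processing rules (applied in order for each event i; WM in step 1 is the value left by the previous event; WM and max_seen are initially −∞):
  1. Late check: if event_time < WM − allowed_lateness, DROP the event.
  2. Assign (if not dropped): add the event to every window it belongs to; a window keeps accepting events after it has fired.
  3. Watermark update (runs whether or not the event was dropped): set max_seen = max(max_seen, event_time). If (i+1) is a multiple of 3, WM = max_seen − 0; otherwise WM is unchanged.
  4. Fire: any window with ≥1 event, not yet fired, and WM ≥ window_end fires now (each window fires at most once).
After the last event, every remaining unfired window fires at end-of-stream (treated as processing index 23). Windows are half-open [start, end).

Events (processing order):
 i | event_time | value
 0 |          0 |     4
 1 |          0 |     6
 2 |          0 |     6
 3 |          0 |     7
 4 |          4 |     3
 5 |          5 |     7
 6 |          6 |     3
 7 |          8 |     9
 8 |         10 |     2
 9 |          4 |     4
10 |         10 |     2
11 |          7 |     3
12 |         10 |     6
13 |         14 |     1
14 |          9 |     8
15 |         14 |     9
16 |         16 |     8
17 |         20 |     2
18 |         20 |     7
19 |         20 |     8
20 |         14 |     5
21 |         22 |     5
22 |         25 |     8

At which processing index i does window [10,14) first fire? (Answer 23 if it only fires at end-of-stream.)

14

i=0 t=0 v=4: → [0,4); WM=−∞
i=1 t=0 v=6: → [0,4); WM=−∞
i=2 t=0 v=6: → [0,4); WM=0
i=3 t=0 v=7: → [0,4); WM=0
i=4 t=4 v=3: → [4,8),[2,6); WM=0
i=5 t=5 v=7: → [4,8),[2,6); WM=5; [0,4) fires=23
i=6 t=6 v=3: → [6,10),[4,8); WM=5
i=7 t=8 v=9: → [8,12),[6,10); WM=5
i=8 t=10 v=2: → [10,14),[8,12); WM=10; [2,6) fires=10 [4,8) fires=13 [6,10) fires=12
i=9 t=4 v=4: DROP (t<10-1); WM=10
i=10 t=10 v=2: → [10,14),[8,12); WM=10
i=11 t=7 v=3: DROP (t<10-1); WM=10
i=12 t=10 v=6: → [10,14),[8,12); WM=10
i=13 t=14 v=1: → [14,18),[12,16); WM=10
i=14 t=9 v=8: → [8,12),[6,10); WM=14; [8,12) fires=27 [10,14) fires=10
i=15 t=14 v=9: → [14,18),[12,16); WM=14
i=16 t=16 v=8: → [16,20),[14,18); WM=14
i=17 t=20 v=2: → [20,24),[18,22); WM=20; [12,16) fires=10 [14,18) fires=18 [16,20) fires=8
i=18 t=20 v=7: → [20,24),[18,22); WM=20
i=19 t=20 v=8: → [20,24),[18,22); WM=20
i=20 t=14 v=5: DROP (t<20-1); WM=20
i=21 t=22 v=5: → [22,26),[20,24); WM=20
i=22 t=25 v=8: → [24,28),[22,26); WM=20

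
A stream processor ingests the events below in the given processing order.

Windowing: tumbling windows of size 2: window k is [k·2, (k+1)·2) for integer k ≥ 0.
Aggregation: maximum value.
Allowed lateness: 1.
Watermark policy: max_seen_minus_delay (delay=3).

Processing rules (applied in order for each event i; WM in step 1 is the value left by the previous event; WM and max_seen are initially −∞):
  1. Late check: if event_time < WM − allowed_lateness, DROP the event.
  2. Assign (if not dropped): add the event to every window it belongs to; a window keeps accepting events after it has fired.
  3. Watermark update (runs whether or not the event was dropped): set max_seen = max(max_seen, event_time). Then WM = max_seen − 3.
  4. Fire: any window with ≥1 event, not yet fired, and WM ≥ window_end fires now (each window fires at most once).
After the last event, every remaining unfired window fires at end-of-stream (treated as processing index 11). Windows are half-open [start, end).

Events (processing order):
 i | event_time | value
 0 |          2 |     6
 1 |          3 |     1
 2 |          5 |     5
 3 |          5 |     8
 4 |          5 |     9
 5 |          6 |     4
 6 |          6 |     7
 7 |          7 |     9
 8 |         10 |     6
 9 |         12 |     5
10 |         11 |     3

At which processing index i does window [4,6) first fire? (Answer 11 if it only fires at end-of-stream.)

8

i=0 t=2 v=6: → [2,4); WM=-1
i=1 t=3 v=1: → [2,4); WM=0
i=2 t=5 v=5: → [4,6); WM=2
i=3 t=5 v=8: → [4,6); WM=2
i=4 t=5 v=9: → [4,6); WM=2
i=5 t=6 v=4: → [6,8); WM=3
i=6 t=6 v=7: → [6,8); WM=3
i=7 t=7 v=9: → [6,8); WM=4; [2,4) fires=6
i=8 t=10 v=6: → [10,12); WM=7; [4,6) fires=9
i=9 t=12 v=5: → [12,14); WM=9; [6,8) fires=9
i=10 t=11 v=3: → [10,12); WM=9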